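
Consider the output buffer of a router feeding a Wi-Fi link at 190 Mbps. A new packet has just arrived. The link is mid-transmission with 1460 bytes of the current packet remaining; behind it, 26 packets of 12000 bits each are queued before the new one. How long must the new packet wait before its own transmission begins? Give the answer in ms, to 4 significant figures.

1.704 ms

Each queued packet: L/R = 12000/190000000 = 0.0631579 ms.
26 queued → 1.64211 ms.
Plus remaining 11680 bits of current packet: 0.0614737 ms.
Queuing delay = 1.704 ms.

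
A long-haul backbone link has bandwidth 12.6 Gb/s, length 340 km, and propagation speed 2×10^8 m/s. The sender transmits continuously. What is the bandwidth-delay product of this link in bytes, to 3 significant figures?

2680000 bytes

Propagation delay = 340000 / 200000000 = 0.0017 s.
BDP = R × t_prop = 12600000000 × 0.0017 = 21420000 bits.
In bytes: 21420000/8 = 2680000 bytes.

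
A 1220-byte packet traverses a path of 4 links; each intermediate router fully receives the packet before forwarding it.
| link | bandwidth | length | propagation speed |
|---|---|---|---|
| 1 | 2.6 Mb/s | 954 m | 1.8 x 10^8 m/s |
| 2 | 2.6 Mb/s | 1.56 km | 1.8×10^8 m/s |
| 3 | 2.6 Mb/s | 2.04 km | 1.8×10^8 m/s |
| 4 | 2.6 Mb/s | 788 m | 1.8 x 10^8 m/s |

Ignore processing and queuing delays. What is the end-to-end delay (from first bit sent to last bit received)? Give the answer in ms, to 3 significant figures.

15.0 ms

L = 1220 × 8 = 9760 bits.
Transmission delay per hop = L/R = 9760/2600000 = 3.75385 ms; 4 hops → 15.0154 ms.
Propagation delays (d/s per hop): 0.0053, 0.00866667, 0.0113333, 0.00437778 ms; sum = 0.0296778 ms.
End-to-end = 15.0 ms.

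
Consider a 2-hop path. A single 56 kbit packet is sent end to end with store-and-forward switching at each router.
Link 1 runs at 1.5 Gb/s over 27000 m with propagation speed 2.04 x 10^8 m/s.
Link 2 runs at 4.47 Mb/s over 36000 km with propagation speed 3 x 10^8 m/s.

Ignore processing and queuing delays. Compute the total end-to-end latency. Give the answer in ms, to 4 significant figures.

132.7 ms

L = 56000 bits.
Transmission delays (L/R per hop): 0.0373333, 12.528 ms; sum = 12.5653 ms.
Propagation delays (d/s per hop): 0.132353, 120 ms; sum = 120.132 ms.
End-to-end = 132.7 ms.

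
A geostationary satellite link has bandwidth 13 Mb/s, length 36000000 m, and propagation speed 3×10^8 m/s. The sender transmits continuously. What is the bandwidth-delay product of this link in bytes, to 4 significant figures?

Propagation delay = 36000000 / 300000000 = 0.12 s.
BDP = R × t_prop = 13000000 × 0.12 = 1560000 bits.
In bytes: 1560000/8 = 195000 bytes.

195000 bytes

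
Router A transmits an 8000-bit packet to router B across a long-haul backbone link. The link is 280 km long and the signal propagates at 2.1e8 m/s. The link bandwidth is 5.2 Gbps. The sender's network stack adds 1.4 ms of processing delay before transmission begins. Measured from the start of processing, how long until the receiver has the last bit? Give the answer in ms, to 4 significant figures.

2.735 ms

Transmission delay = L/R = 8000 / 5200000000 = 0.00153846 ms.
Propagation delay = d/s = 280000 m / 210000000 m/s = 1.33333 ms.
Plus processing delay 1.4 ms = 1.4 ms.
Total = 2.735 ms.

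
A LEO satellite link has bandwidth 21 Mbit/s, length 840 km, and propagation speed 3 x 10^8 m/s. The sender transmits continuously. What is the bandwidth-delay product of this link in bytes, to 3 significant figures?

Propagation delay = 840000 / 300000000 = 0.0028 s.
BDP = R × t_prop = 21000000 × 0.0028 = 58800 bits.
In bytes: 58800/8 = 7350 bytes.

7350 bytes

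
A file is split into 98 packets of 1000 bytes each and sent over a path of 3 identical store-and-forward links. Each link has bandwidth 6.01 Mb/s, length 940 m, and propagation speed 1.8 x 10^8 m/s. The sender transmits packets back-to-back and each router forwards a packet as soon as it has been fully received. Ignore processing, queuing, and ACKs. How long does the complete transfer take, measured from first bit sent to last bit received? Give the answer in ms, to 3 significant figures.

Per-hop transmission t_tx = L/R = 8000/6010000 = 1.33111 ms.
Per-hop propagation t_prop = 940/180000000 = 0.00522222 ms.
Pipeline fill: first packet needs 3·t_tx to clear all hops; remaining 97 packets each add one t_tx.
Total = (3+98-1)·t_tx + 3·t_prop = 100·1.33111 + 3·0.00522222 = 133 ms.

133 ms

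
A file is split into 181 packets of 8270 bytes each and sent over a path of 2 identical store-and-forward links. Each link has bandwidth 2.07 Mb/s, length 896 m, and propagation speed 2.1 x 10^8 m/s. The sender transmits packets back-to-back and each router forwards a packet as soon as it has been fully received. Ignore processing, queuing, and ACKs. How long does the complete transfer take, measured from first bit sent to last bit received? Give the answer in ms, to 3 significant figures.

5820 ms

Per-hop transmission t_tx = L/R = 66160/2.07e+06 = 31.9614 ms.
Per-hop propagation t_prop = 896/210000000 = 0.00426667 ms.
Pipeline fill: first packet needs 2·t_tx to clear all hops; remaining 180 packets each add one t_tx.
Total = (2+181-1)·t_tx + 2·t_prop = 182·31.9614 + 2·0.00426667 = 5820 ms.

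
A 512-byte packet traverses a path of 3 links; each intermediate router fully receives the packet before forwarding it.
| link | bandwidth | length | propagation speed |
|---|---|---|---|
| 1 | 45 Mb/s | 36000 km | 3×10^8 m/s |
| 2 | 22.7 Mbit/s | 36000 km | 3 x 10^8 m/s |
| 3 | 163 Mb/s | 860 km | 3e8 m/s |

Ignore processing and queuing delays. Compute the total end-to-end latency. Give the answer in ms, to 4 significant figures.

L = 512 × 8 = 4096 bits.
Transmission delays (L/R per hop): 0.0910222, 0.180441, 0.0251288 ms; sum = 0.296592 ms.
Propagation delays (d/s per hop): 120, 120, 2.86667 ms; sum = 242.867 ms.
End-to-end = 243.2 ms.

243.2 ms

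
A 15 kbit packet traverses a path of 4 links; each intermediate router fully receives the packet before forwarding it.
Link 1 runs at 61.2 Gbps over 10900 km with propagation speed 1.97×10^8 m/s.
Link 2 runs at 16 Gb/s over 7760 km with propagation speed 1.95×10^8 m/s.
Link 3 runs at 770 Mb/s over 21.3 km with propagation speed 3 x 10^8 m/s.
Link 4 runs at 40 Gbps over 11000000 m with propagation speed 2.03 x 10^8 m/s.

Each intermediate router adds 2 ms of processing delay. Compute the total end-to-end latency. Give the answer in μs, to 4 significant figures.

155400 μs

L = 15000 bits.
Transmission delays (L/R per hop): 0.245098, 0.9375, 19.4805, 0.375 μs; sum = 21.0381 μs.
Propagation delays (d/s per hop): 55329.9, 39794.9, 71, 54187.2 μs; sum = 149383 μs.
Processing at 3 router(s): 3 × 2 ms = 6000 μs.
End-to-end = 155400 μs.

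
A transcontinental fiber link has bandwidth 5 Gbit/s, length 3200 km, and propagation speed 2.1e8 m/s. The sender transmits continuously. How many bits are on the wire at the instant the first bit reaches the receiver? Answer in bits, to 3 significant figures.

Propagation delay = 3200000 / 210000000 = 0.0152381 s.
BDP = R × t_prop = 5000000000 × 0.0152381 = 76190500 bits.

76200000 bits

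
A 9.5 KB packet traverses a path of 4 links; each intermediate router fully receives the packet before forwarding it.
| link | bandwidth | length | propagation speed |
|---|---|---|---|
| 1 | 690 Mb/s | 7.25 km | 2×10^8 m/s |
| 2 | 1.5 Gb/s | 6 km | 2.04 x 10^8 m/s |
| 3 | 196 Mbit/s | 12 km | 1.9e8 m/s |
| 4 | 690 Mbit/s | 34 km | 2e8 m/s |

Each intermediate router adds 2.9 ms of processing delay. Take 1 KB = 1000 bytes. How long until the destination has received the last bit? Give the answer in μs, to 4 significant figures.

9658 μs

L = 76000 bits.
Transmission delays (L/R per hop): 110.145, 50.6667, 387.755, 110.145 μs; sum = 658.712 μs.
Propagation delays (d/s per hop): 36.25, 29.4118, 63.1579, 170 μs; sum = 298.82 μs.
Processing at 3 router(s): 3 × 2.9 ms = 8700 μs.
End-to-end = 9658 μs.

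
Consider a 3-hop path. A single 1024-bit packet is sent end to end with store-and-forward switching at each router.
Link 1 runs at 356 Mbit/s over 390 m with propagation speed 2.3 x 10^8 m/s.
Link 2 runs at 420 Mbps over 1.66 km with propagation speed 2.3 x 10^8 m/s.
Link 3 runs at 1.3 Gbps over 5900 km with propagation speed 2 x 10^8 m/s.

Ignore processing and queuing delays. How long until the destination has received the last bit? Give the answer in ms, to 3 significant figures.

29.5 ms

Transmission delays (L/R per hop): 0.0028764, 0.0024381, 0.000787692 ms; sum = 0.00610219 ms.
Propagation delays (d/s per hop): 0.00169565, 0.00721739, 29.5 ms; sum = 29.5089 ms.
End-to-end = 29.5 ms.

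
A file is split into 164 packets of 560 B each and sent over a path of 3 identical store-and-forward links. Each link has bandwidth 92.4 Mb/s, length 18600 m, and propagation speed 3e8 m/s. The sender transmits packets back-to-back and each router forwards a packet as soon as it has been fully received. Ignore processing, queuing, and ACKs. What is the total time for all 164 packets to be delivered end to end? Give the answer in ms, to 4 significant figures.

Per-hop transmission t_tx = L/R = 4480/92400000 = 0.0484848 ms.
Per-hop propagation t_prop = 18600/300000000 = 0.062 ms.
Pipeline fill: first packet needs 3·t_tx to clear all hops; remaining 163 packets each add one t_tx.
Total = (3+164-1)·t_tx + 3·t_prop = 166·0.0484848 + 3·0.062 = 8.234 ms.

8.234 ms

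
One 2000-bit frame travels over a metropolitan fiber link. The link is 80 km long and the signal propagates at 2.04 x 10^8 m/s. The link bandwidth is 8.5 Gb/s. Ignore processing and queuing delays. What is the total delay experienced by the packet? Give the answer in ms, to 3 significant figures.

0.392 ms

Transmission delay = L/R = 2000 / 8500000000 = 0.000235294 ms.
Propagation delay = d/s = 80000 m / 204000000 m/s = 0.392157 ms.
Total = 0.392 ms.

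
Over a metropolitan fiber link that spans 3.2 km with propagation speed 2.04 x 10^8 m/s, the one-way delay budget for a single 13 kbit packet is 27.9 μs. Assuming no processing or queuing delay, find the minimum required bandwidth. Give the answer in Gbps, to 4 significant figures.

1.064 Gbps

Propagation delay = 3200 / 204000000 = 15.6863 μs.
Transmission budget = 27.9 − 15.6863 = 12.2137 μs.
R ≥ L / t_tx = 13000 bits / 1.22137e-05 s = 1.064 Gbps.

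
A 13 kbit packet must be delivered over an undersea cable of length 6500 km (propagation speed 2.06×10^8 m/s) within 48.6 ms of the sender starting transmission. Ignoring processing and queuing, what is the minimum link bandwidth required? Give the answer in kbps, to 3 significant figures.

763 kbps

Propagation delay = 6500000 / 206000000 = 31.5534 ms.
Transmission budget = 48.6 − 31.5534 = 17.0466 ms.
R ≥ L / t_tx = 13000 bits / 0.0170466 s = 763 kbps.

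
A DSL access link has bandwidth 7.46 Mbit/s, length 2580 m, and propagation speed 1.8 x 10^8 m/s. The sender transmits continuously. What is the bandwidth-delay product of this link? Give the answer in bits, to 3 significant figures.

107 bits

Propagation delay = 2580 / 180000000 = 1.43333e-05 s.
BDP = R × t_prop = 7460000 × 1.43333e-05 = 106.927 bits.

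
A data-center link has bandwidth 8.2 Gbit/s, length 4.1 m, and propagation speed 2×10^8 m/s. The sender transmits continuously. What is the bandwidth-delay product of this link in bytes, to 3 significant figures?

21.0 bytes

Propagation delay = 4.1 / 200000000 = 2.05e-08 s.
BDP = R × t_prop = 8.2e+09 × 2.05e-08 = 168.1 bits.
In bytes: 168.1/8 = 21.0 bytes.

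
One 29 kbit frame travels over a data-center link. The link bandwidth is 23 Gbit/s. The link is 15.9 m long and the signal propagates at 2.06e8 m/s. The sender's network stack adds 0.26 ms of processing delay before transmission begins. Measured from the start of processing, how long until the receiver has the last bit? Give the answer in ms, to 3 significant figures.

L = 29000 bits.
Transmission delay = L/R = 29000 / 23000000000 = 0.00126087 ms.
Propagation delay = d/s = 15.9 m / 206000000 m/s = 7.71845e-05 ms.
Plus processing delay 0.26 ms = 0.26 ms.
Total = 0.261 ms.

0.261 ms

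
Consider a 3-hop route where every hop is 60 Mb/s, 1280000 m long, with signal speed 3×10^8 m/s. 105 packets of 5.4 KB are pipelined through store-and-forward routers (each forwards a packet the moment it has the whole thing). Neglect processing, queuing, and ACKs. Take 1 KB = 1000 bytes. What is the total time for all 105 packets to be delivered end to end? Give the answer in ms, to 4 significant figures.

Per-hop transmission t_tx = L/R = 43200/60000000 = 0.72 ms.
Per-hop propagation t_prop = 1280000/300000000 = 4.26667 ms.
Pipeline fill: first packet needs 3·t_tx to clear all hops; remaining 104 packets each add one t_tx.
Total = (3+105-1)·t_tx + 3·t_prop = 107·0.72 + 3·4.26667 = 89.84 ms.

89.84 ms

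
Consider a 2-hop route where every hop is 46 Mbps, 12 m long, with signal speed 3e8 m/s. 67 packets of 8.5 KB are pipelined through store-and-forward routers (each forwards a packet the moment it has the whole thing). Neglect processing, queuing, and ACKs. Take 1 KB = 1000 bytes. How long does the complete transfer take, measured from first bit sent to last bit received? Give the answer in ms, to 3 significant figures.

Per-hop transmission t_tx = L/R = 68000/46000000 = 1.47826 ms.
Per-hop propagation t_prop = 12/300000000 = 4e-05 ms.
Pipeline fill: first packet needs 2·t_tx to clear all hops; remaining 66 packets each add one t_tx.
Total = (2+67-1)·t_tx + 2·t_prop = 68·1.47826 + 2·4e-05 = 101 ms.

101 ms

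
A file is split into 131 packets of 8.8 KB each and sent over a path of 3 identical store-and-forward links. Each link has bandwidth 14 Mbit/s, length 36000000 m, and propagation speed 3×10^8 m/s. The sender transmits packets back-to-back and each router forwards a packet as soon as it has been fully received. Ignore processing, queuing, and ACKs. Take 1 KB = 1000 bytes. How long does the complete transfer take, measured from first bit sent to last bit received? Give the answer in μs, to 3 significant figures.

Per-hop transmission t_tx = L/R = 70400/14000000 = 5028.57 μs.
Per-hop propagation t_prop = 36000000/300000000 = 120000 μs.
Pipeline fill: first packet needs 3·t_tx to clear all hops; remaining 130 packets each add one t_tx.
Total = (3+131-1)·t_tx + 3·t_prop = 133·5028.57 + 3·120000 = 1030000 μs.

1030000 μs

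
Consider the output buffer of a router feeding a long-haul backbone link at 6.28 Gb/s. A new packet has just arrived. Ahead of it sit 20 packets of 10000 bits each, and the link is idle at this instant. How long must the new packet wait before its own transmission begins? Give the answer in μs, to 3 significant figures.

31.8 μs

Each queued packet: L/R = 10000/6280000000 = 1.59236 μs.
20 queued → 31.8471 μs.
Queuing delay = 31.8 μs.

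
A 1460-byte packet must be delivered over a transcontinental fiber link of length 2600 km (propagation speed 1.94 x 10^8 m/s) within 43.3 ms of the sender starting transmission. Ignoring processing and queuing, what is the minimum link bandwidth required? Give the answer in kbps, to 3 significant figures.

L = 11680 bits.
Propagation delay = 2600000 / 194000000 = 13.4021 ms.
Transmission budget = 43.3 − 13.4021 = 29.8979 ms.
R ≥ L / t_tx = 11680 bits / 0.0298979 s = 391 kbps.

391 kbps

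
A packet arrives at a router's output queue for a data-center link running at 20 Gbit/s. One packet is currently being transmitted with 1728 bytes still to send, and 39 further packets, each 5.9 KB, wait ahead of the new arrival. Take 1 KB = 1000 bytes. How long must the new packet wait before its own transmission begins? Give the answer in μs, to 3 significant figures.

Each queued packet: L/R = 47200/20000000000 = 2.36 μs.
39 queued → 92.04 μs.
Plus remaining 13824 bits of current packet: 0.6912 μs.
Queuing delay = 92.7 μs.

92.7 μs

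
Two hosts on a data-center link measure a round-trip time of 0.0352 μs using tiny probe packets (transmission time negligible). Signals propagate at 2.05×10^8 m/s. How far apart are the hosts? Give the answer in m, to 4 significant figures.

3.608 m

One-way propagation = RTT/2 = 0.0176 μs.
d = s × t = 2.05e+08 × 1.76e-08 = 3.608 m.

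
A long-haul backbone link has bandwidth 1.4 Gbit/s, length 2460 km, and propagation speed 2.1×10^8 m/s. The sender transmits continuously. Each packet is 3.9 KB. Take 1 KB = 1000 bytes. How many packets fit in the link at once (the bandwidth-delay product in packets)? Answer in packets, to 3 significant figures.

526 packets

Propagation delay = 2460000 / 210000000 = 0.0117143 s.
BDP = R × t_prop = 1400000000 × 0.0117143 = 16400000 bits.
In packets of 31200 bits: 526 packets.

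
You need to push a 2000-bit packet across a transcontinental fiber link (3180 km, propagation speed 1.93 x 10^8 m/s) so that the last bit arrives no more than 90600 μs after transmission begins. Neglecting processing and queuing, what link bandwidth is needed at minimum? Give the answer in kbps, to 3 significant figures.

27.0 kbps

Propagation delay = 3180000 / 193000000 = 16476.7 μs.
Transmission budget = 90600 − 16476.7 = 74123.3 μs.
R ≥ L / t_tx = 2000 bits / 0.0741233 s = 27.0 kbps.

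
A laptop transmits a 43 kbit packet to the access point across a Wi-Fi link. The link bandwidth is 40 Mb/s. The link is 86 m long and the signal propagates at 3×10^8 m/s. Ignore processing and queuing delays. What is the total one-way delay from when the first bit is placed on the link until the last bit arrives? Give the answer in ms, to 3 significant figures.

L = 43000 bits.
Transmission delay = L/R = 43000 / 40000000 = 1.075 ms.
Propagation delay = d/s = 86 m / 300000000 m/s = 0.000286667 ms.
Total = 1.08 ms.

1.08 ms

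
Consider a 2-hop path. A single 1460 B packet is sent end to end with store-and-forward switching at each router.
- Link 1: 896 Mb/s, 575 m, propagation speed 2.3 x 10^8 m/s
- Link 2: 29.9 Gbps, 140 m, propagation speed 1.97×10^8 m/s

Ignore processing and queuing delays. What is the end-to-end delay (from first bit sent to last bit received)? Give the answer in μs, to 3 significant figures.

16.6 μs

L = 1460 × 8 = 11680 bits.
Transmission delays (L/R per hop): 13.0357, 0.390635 μs; sum = 13.4263 μs.
Propagation delays (d/s per hop): 2.5, 0.71066 μs; sum = 3.21066 μs.
End-to-end = 16.6 μs.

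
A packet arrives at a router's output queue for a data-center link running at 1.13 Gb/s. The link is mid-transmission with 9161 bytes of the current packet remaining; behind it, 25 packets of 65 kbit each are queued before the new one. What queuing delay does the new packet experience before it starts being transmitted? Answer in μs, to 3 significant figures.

1500 μs

Each queued packet: L/R = 65000/1130000000 = 57.5221 μs.
25 queued → 1438.05 μs.
Plus remaining 73288 bits of current packet: 64.8566 μs.
Queuing delay = 1500 μs.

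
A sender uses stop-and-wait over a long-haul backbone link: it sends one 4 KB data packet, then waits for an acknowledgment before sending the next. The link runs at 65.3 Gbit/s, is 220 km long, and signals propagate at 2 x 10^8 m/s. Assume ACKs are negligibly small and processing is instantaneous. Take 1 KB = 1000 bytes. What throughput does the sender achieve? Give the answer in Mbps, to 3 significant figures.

14.5 Mbps

t_tx = L/R = 32000/65300000000 = 4.90046e-07 s.
t_prop = 220000/200000000 = 0.0011 s; RTT = 0.0022 s.
Cycle = t_tx + RTT = 0.00220049 s.
Throughput = L / cycle = 32000 / 0.00220049 = 14.5 Mbps.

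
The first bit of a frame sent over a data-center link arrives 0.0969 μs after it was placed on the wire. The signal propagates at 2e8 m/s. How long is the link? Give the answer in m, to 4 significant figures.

d = s × t_prop = 200000000 × 9.69e-08 = 19.38 m.

19.38 m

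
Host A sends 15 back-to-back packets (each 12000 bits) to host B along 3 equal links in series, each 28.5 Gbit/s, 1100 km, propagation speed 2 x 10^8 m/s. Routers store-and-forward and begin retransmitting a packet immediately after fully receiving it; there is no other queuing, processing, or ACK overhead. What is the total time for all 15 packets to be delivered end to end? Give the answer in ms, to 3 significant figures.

Per-hop transmission t_tx = L/R = 12000/28500000000 = 0.000421053 ms.
Per-hop propagation t_prop = 1100000/200000000 = 5.5 ms.
Pipeline fill: first packet needs 3·t_tx to clear all hops; remaining 14 packets each add one t_tx.
Total = (3+15-1)·t_tx + 3·t_prop = 17·0.000421053 + 3·5.5 = 16.5 ms.

16.5 ms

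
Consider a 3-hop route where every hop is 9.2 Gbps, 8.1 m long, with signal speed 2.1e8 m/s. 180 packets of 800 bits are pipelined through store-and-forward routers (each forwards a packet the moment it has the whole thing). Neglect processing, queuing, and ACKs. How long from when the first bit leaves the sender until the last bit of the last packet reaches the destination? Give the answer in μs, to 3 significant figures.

15.9 μs

Per-hop transmission t_tx = L/R = 800/9200000000 = 0.0869565 μs.
Per-hop propagation t_prop = 8.1/210000000 = 0.0385714 μs.
Pipeline fill: first packet needs 3·t_tx to clear all hops; remaining 179 packets each add one t_tx.
Total = (3+180-1)·t_tx + 3·t_prop = 182·0.0869565 + 3·0.0385714 = 15.9 μs.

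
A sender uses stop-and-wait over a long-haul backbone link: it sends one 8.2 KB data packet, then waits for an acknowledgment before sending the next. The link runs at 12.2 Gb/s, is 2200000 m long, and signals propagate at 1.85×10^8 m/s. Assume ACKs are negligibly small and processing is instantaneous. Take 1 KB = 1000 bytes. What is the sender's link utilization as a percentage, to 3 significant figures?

t_tx = L/R = 65600/12200000000 = 5.37705e-06 s.
t_prop = 2200000/185000000 = 0.0118919 s; RTT = 0.0237838 s.
Cycle = t_tx + RTT = 0.0237892 s.
Utilization = t_tx / cycle = 5.37705e-06/0.0237892 = 0.0226 %.

0.0226 %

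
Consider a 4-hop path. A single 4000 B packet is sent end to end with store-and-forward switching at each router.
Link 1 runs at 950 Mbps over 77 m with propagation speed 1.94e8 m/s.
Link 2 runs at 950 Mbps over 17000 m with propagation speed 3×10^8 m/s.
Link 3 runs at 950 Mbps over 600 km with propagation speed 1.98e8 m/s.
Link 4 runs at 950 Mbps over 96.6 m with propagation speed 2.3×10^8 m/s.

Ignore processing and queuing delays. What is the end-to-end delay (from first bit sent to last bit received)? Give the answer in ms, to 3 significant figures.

L = 4000 × 8 = 32000 bits.
Transmission delay per hop = L/R = 32000/950000000 = 0.0336842 ms; 4 hops → 0.134737 ms.
Propagation delays (d/s per hop): 0.000396907, 0.0566667, 3.0303, 0.00042 ms; sum = 3.08779 ms.
End-to-end = 3.22 ms.

3.22 ms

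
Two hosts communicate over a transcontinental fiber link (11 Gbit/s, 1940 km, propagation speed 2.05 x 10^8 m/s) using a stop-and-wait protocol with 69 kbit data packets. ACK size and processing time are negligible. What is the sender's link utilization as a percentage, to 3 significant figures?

0.0331 %

t_tx = L/R = 69000/11000000000 = 6.27273e-06 s.
t_prop = 1940000/2.05e+08 = 0.00946341 s; RTT = 0.0189268 s.
Cycle = t_tx + RTT = 0.0189331 s.
Utilization = t_tx / cycle = 6.27273e-06/0.0189331 = 0.0331 %.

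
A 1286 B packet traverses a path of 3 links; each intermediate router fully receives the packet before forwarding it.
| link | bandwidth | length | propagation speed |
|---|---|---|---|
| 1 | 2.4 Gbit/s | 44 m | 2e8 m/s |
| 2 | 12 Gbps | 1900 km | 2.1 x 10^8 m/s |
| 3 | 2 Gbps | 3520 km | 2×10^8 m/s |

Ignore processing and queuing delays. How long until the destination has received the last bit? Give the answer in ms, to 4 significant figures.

L = 1286 × 8 = 10288 bits.
Transmission delays (L/R per hop): 0.00428667, 0.000857333, 0.005144 ms; sum = 0.010288 ms.
Propagation delays (d/s per hop): 0.00022, 9.04762, 17.6 ms; sum = 26.6478 ms.
End-to-end = 26.66 ms.

26.66 ms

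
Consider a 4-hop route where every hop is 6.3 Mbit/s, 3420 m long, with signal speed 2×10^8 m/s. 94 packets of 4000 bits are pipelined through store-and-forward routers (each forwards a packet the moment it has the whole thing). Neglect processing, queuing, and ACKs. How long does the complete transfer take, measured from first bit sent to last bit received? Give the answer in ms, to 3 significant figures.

61.7 ms

Per-hop transmission t_tx = L/R = 4000/6300000 = 0.634921 ms.
Per-hop propagation t_prop = 3420/200000000 = 0.0171 ms.
Pipeline fill: first packet needs 4·t_tx to clear all hops; remaining 93 packets each add one t_tx.
Total = (4+94-1)·t_tx + 4·t_prop = 97·0.634921 + 4·0.0171 = 61.7 ms.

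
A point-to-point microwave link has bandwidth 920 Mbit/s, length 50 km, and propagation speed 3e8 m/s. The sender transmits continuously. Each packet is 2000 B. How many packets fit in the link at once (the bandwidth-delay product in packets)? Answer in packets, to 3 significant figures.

Propagation delay = 50000 / 300000000 = 0.000166667 s.
BDP = R × t_prop = 920000000 × 0.000166667 = 153333 bits.
In packets of 16000 bits: 9.58 packets.

9.58 packets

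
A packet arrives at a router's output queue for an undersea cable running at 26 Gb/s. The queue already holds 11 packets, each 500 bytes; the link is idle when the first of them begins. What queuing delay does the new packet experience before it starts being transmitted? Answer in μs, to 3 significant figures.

1.69 μs

Each queued packet: L/R = 4000/26000000000 = 0.153846 μs.
11 queued → 1.69231 μs.
Queuing delay = 1.69 μs.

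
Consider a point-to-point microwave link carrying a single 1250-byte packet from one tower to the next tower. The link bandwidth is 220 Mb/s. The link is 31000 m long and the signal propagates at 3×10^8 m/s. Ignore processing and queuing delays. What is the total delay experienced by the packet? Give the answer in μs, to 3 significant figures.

L = 1250 × 8 = 10000 bits.
Transmission delay = L/R = 10000 / 220000000 = 45.4545 μs.
Propagation delay = d/s = 31000 m / 300000000 m/s = 103.333 μs.
Total = 149 μs.

149 μs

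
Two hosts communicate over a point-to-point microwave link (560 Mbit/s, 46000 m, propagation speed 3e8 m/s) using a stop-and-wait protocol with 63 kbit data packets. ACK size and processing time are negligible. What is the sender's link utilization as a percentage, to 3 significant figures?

26.8 %

t_tx = L/R = 63000/560000000 = 0.0001125 s.
t_prop = 46000/300000000 = 0.000153333 s; RTT = 0.000306667 s.
Cycle = t_tx + RTT = 0.000419167 s.
Utilization = t_tx / cycle = 0.0001125/0.000419167 = 26.8 %.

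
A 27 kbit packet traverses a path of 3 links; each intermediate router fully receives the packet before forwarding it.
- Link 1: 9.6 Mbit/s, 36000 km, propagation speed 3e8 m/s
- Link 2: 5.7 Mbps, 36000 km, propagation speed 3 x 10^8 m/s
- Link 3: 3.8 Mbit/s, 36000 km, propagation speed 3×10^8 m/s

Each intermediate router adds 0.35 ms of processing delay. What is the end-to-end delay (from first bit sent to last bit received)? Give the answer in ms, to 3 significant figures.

375 ms

L = 27000 bits.
Transmission delays (L/R per hop): 2.8125, 4.73684, 7.10526 ms; sum = 14.6546 ms.
Propagation delays (d/s per hop): 120, 120, 120 ms; sum = 360 ms.
Processing at 2 router(s): 2 × 0.35 ms = 0.7 ms.
End-to-end = 375 ms.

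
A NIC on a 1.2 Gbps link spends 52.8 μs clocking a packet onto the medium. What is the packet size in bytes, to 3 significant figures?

L = R × t_tx = 1200000000 b/s × 5.28e-05 s = 63360 bits.
In bytes: 63360 / 8 = 7920 bytes.

7920 bytes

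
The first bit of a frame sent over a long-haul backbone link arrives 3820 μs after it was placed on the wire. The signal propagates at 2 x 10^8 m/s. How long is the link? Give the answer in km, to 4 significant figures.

d = s × t_prop = 200000000 × 0.00382 = 764.0 km.

764.0 km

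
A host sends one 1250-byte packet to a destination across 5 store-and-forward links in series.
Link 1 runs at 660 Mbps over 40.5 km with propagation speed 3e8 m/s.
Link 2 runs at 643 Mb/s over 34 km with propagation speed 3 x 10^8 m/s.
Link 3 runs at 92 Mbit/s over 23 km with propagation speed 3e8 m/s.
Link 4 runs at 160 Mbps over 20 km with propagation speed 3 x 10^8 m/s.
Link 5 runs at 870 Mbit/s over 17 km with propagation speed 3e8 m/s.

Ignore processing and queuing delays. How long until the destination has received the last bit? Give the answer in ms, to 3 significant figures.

L = 1250 × 8 = 10000 bits.
Transmission delays (L/R per hop): 0.0151515, 0.0155521, 0.108696, 0.0625, 0.0114943 ms; sum = 0.213394 ms.
Propagation delays (d/s per hop): 0.135, 0.113333, 0.0766667, 0.0666667, 0.0566667 ms; sum = 0.448333 ms.
End-to-end = 0.662 ms.

0.662 ms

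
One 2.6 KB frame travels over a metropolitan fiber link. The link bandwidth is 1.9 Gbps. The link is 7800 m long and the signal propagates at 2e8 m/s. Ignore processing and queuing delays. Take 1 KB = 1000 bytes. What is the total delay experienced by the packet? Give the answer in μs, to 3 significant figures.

49.9 μs

L = 20800 bits.
Transmission delay = L/R = 20800 / 1900000000 = 10.9474 μs.
Propagation delay = d/s = 7800 m / 200000000 m/s = 39 μs.
Total = 49.9 μs.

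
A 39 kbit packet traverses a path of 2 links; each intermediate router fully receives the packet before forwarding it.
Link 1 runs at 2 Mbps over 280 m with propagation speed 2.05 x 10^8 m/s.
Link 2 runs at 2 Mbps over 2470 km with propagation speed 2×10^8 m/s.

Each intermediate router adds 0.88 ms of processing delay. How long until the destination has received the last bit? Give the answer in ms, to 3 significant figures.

L = 39000 bits.
Transmission delay per hop = L/R = 39000/2000000 = 19.5 ms; 2 hops → 39 ms.
Propagation delays (d/s per hop): 0.00136585, 12.35 ms; sum = 12.3514 ms.
Processing at 1 router(s): 1 × 0.88 ms = 0.88 ms.
End-to-end = 52.2 ms.

52.2 ms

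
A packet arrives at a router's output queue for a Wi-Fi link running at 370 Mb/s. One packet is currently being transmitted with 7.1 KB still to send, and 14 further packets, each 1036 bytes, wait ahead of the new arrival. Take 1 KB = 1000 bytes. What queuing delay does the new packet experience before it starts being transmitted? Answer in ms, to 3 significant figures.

0.467 ms

Each queued packet: L/R = 8288/370000000 = 0.0224 ms.
14 queued → 0.3136 ms.
Plus remaining 56800 bits of current packet: 0.153514 ms.
Queuing delay = 0.467 ms.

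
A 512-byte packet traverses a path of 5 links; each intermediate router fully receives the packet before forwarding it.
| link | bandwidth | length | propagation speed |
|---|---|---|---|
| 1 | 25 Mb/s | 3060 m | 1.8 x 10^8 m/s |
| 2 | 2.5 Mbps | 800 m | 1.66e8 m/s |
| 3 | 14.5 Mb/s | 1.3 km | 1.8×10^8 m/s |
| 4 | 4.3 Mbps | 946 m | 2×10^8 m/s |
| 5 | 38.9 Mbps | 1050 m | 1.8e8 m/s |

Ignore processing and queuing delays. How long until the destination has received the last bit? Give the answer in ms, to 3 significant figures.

3.18 ms

L = 512 × 8 = 4096 bits.
Transmission delays (L/R per hop): 0.16384, 1.6384, 0.282483, 0.952558, 0.105296 ms; sum = 3.14258 ms.
Propagation delays (d/s per hop): 0.017, 0.00481928, 0.00722222, 0.00473, 0.00583333 ms; sum = 0.0396048 ms.
End-to-end = 3.18 ms.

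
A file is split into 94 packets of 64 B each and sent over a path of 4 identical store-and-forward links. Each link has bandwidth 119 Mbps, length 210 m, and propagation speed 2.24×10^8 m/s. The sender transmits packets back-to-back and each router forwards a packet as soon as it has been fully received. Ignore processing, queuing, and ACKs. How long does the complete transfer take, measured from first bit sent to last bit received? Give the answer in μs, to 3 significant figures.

421 μs

Per-hop transmission t_tx = L/R = 512/119000000 = 4.30252 μs.
Per-hop propagation t_prop = 210/2.24e+08 = 0.9375 μs.
Pipeline fill: first packet needs 4·t_tx to clear all hops; remaining 93 packets each add one t_tx.
Total = (4+94-1)·t_tx + 4·t_prop = 97·4.30252 + 4·0.9375 = 421 μs.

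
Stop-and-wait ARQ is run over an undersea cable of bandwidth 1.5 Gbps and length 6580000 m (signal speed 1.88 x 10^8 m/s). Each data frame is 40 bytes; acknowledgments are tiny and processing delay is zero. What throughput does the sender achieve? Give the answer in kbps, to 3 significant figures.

4.57 kbps

t_tx = L/R = 320/1500000000 = 2.13333e-07 s.
t_prop = 6580000/188000000 = 0.035 s; RTT = 0.07 s.
Cycle = t_tx + RTT = 0.0700002 s.
Throughput = L / cycle = 320 / 0.0700002 = 4.57 kbps.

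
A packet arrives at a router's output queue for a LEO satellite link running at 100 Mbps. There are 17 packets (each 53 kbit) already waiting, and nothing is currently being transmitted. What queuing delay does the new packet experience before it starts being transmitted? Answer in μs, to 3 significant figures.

Each queued packet: L/R = 53000/100000000 = 530 μs.
17 queued → 9010 μs.
Queuing delay = 9010 μs.

9010 μs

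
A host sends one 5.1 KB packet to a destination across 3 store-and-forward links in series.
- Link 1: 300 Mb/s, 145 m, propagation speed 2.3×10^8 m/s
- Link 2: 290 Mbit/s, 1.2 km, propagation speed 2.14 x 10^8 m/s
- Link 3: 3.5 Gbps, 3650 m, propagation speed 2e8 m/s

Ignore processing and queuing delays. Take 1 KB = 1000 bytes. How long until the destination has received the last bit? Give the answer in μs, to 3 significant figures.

L = 40800 bits.
Transmission delays (L/R per hop): 136, 140.69, 11.6571 μs; sum = 288.347 μs.
Propagation delays (d/s per hop): 0.630435, 5.60748, 18.25 μs; sum = 24.4879 μs.
End-to-end = 313 μs.

313 μs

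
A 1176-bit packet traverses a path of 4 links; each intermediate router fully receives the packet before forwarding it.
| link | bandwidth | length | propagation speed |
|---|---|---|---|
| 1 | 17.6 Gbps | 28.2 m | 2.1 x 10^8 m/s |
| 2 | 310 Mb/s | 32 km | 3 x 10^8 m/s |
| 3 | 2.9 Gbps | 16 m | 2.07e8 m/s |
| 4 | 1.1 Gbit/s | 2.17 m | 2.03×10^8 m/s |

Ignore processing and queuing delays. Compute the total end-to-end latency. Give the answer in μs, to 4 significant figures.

Transmission delays (L/R per hop): 0.0668182, 3.79355, 0.405517, 1.06909 μs; sum = 5.33497 μs.
Propagation delays (d/s per hop): 0.134286, 106.667, 0.0772947, 0.0106897 μs; sum = 106.889 μs.
End-to-end = 112.2 μs.

112.2 μs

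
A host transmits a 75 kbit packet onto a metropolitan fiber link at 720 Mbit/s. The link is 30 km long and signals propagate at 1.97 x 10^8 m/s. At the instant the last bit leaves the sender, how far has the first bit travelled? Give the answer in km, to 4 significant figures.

t_tx = L/R = 75000/720000000 = 0.000104167 s.
Distance = s × t_tx = 197000000 × 0.000104167 = 20.52 km.

20.52 km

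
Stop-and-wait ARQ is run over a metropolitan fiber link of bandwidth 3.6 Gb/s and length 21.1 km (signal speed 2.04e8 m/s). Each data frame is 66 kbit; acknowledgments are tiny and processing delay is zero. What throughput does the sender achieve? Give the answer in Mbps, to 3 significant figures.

293 Mbps

t_tx = L/R = 66000/3600000000 = 1.83333e-05 s.
t_prop = 21100/204000000 = 0.000103431 s; RTT = 0.000206863 s.
Cycle = t_tx + RTT = 0.000225196 s.
Throughput = L / cycle = 66000 / 0.000225196 = 293 Mbps.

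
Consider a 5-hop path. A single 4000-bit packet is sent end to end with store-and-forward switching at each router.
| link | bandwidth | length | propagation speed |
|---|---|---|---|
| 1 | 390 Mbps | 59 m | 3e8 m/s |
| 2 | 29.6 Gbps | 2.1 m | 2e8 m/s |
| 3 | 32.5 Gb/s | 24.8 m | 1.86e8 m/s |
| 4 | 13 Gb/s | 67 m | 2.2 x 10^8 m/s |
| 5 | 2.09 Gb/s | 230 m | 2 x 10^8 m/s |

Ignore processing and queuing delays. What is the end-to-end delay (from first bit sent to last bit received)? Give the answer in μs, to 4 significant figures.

14.53 μs

Transmission delays (L/R per hop): 10.2564, 0.135135, 0.123077, 0.307692, 1.91388 μs; sum = 12.7362 μs.
Propagation delays (d/s per hop): 0.196667, 0.0105, 0.133333, 0.304545, 1.15 μs; sum = 1.79505 μs.
End-to-end = 14.53 μs.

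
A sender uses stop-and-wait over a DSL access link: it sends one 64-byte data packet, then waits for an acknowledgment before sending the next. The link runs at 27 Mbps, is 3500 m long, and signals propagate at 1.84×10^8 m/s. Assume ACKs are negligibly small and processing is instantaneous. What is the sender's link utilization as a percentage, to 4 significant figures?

33.26 %

t_tx = L/R = 512/27000000 = 1.8963e-05 s.
t_prop = 3500/184000000 = 1.90217e-05 s; RTT = 3.80435e-05 s.
Cycle = t_tx + RTT = 5.70064e-05 s.
Utilization = t_tx / cycle = 1.8963e-05/5.70064e-05 = 33.26 %.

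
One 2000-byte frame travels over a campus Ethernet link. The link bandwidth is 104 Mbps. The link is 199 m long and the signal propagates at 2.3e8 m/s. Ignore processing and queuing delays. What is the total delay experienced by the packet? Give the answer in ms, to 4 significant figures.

0.1547 ms

L = 2000 × 8 = 16000 bits.
Transmission delay = L/R = 16000 / 104000000 = 0.153846 ms.
Propagation delay = d/s = 199 m / 2.3e+08 m/s = 0.000865217 ms.
Total = 0.1547 ms.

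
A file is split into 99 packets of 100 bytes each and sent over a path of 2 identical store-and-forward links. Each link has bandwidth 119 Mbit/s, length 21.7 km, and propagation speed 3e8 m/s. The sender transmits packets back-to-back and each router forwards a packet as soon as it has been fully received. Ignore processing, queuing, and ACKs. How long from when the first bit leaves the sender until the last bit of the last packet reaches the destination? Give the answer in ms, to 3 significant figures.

0.817 ms

Per-hop transmission t_tx = L/R = 800/119000000 = 0.00672269 ms.
Per-hop propagation t_prop = 21700/300000000 = 0.0723333 ms.
Pipeline fill: first packet needs 2·t_tx to clear all hops; remaining 98 packets each add one t_tx.
Total = (2+99-1)·t_tx + 2·t_prop = 100·0.00672269 + 2·0.0723333 = 0.817 ms.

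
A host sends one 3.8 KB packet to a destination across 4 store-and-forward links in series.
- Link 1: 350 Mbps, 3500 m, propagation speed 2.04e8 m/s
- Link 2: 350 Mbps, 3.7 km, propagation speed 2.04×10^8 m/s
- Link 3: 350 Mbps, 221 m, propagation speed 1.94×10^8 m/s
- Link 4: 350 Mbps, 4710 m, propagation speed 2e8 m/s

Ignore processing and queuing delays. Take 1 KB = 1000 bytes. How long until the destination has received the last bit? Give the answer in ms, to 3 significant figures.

0.407 ms

L = 30400 bits.
Transmission delay per hop = L/R = 30400/350000000 = 0.0868571 ms; 4 hops → 0.347429 ms.
Propagation delays (d/s per hop): 0.0171569, 0.0181373, 0.00113918, 0.02355 ms; sum = 0.0599833 ms.
End-to-end = 0.407 ms.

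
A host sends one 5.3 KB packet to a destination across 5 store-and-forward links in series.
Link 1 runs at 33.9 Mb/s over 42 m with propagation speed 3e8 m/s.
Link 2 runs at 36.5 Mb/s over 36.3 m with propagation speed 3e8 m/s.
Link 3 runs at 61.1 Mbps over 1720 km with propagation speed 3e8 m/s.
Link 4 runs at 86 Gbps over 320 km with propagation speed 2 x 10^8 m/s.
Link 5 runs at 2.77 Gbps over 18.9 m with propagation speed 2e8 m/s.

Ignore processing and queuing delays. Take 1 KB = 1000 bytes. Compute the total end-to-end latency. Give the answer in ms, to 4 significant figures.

L = 42400 bits.
Transmission delays (L/R per hop): 1.25074, 1.16164, 0.693944, 0.000493023, 0.0153069 ms; sum = 3.12213 ms.
Propagation delays (d/s per hop): 0.00014, 0.000121, 5.73333, 1.6, 9.45e-05 ms; sum = 7.33369 ms.
End-to-end = 10.46 ms.

10.46 ms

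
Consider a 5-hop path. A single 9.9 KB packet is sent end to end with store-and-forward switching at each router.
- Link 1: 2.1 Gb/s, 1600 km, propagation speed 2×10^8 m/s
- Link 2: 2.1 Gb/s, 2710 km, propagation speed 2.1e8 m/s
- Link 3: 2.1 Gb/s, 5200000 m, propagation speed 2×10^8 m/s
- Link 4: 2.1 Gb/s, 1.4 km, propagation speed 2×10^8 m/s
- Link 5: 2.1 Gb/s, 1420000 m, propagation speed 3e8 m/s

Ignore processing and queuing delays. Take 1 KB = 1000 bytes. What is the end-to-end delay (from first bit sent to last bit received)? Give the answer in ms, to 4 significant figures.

51.83 ms

L = 79200 bits.
Transmission delay per hop = L/R = 79200/2100000000 = 0.0377143 ms; 5 hops → 0.188571 ms.
Propagation delays (d/s per hop): 8, 12.9048, 26, 0.007, 4.73333 ms; sum = 51.6451 ms.
End-to-end = 51.83 ms.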